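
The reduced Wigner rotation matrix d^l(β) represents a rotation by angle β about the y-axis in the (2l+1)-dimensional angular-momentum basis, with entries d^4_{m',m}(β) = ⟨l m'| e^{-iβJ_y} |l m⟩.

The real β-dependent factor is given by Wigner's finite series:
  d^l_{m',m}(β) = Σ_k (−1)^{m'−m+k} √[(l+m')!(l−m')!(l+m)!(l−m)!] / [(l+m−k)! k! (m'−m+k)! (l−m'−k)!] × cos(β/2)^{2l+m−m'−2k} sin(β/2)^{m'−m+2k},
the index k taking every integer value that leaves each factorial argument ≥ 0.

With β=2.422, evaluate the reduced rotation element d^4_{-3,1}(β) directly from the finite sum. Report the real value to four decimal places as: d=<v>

d=-0.5055

d^4_{-3,1}(β=2.422) via Wigner's sum:
Half-angle: c=0.352084, s=0.935969. N=√(1·5040·120·6)=1904.940944
Admissible k: 4..5 (factorial args all ≥0)
  k=4: (−1)^0·1904.9409/(144)·0.3521^4·0.9360^4 = +0.156008
  k=5: (−1)^1·1904.9409/(240)·0.3521^2·0.9360^6 = -0.661499
d^4_{-3,1}(2.422) = +0.156008 -0.661499 = -0.505491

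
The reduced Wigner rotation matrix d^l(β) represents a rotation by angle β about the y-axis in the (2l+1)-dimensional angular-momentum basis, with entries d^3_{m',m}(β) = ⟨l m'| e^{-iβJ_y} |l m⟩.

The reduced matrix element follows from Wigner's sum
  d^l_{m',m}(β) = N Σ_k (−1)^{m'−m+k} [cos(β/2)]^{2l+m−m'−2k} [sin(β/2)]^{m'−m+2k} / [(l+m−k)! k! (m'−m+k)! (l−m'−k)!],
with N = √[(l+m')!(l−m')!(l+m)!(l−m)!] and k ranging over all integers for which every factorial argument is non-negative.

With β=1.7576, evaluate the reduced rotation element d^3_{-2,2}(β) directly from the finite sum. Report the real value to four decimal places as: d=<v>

d^3_{-2,2}(β=1.7576) via Wigner's sum:
c=cos(1.7576/2)=0.638076, s=sin(1.7576/2)=0.769974; N=√[1·120·120·1]=120.000000
Admissible k: 4..5 (factorial args all ≥0)
  k=4: (−1)^0·120.0000/(24)·0.6381^2·0.7700^4 = +0.715514
  k=5: (−1)^1·120.0000/(120)·0.6381^0·0.7700^6 = -0.208380
d^3_{-2,2}(1.7576) = +0.715514 -0.208380 = +0.507134

d=0.5071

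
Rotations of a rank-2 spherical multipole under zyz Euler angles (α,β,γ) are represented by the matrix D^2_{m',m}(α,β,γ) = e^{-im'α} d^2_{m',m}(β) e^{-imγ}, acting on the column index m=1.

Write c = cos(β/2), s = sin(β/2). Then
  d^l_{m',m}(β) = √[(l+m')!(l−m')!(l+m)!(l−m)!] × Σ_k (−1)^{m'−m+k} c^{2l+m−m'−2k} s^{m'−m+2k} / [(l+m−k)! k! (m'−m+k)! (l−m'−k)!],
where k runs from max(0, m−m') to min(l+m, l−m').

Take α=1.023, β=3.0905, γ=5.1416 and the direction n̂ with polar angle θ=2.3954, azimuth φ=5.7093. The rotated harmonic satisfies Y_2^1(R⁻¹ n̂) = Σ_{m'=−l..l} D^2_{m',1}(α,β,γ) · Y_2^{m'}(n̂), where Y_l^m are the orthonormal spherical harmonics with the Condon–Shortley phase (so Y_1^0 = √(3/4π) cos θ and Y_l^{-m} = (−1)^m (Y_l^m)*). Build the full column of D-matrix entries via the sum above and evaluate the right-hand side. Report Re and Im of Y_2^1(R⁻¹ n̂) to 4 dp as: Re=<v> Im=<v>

Need the full column D^2_{m',1} for m'=−2..2 at α=1.023, β=3.0905, γ=5.1416.
cos(β/2)=0.025544, sin(β/2)=0.999674
d^2_{-2,1}: single k=3 term ⇒ +0.051037;  D = -0.050983-0.002347i
d^2_{-1,1}: k∈[2..3] ⇒ +0.001956 -0.998695 = -0.996739;  D = +0.557681-0.826124i
d^2_{0,1}: k∈[1..2] ⇒ +0.000041 -0.062507 = -0.062467;  D = -0.025996-0.056801i
d^2_{1,1}: k∈[0..1] ⇒ +0.000000 -0.001956 = -0.001956;  D = -0.001942-0.000231i
d^2_{2,1}: single k=0 term ⇒ -0.000033;  D = -0.000021+0.000026i
Y_2^{m'}(θ=2.3954,φ=5.7093) and Σ D·Y over m':
  (-0.0510-0.0023i)·(+0.0731+0.1623i)  (+0.5577-0.8261i)·(-0.3234-0.2091i)  (-0.0260-0.0568i)·(+0.1948+0.0000i)  (-0.0019-0.0002i)·(+0.3234-0.2091i)  (-0.0000+0.0000i)·(+0.0731-0.1623i)
Y_2^1(R⁻¹ n̂) = -0.362145+0.131402i

Re=-0.3621 Im=0.1314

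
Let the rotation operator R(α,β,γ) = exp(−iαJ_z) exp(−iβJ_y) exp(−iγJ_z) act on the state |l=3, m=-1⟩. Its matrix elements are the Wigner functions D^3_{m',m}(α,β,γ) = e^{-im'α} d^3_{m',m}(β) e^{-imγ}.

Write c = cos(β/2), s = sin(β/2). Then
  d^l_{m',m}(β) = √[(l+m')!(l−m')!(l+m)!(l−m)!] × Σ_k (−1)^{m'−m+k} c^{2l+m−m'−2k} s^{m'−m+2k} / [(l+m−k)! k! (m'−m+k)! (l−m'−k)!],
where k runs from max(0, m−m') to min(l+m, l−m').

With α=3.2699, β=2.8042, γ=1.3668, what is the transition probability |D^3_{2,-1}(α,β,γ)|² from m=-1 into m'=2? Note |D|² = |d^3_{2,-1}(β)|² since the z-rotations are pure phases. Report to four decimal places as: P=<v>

P=0.2168

D^3_{2,-1}(3.2699,2.8042,1.3668) = e^{-i·2·3.2699}·d^3_{2,-1}(2.8042)·e^{-i·-1·1.3668}. Compute d first:
c=cos(2.8042/2)=0.167897, s=sin(2.8042/2)=0.985804; N=√[120·1·2·24]=75.894664
k: max(0,(-1)−(2))=0 … min(3+(-1),3−(2))=1
  k=0: (−1)^3·75.8947/(12)·0.1679^3·0.9858^3 = -0.028677
  k=1: (−1)^4·75.8947/(24)·0.1679^1·0.9858^5 = +0.494308
d^3_{2,-1}(2.8042) = -0.028677 +0.494308 = +0.465631
|D^3_{2,-1}|² = |d^3_{2,-1}(β)|² = (+0.465631)² = 0.216812 (the z-rotation phases have unit modulus)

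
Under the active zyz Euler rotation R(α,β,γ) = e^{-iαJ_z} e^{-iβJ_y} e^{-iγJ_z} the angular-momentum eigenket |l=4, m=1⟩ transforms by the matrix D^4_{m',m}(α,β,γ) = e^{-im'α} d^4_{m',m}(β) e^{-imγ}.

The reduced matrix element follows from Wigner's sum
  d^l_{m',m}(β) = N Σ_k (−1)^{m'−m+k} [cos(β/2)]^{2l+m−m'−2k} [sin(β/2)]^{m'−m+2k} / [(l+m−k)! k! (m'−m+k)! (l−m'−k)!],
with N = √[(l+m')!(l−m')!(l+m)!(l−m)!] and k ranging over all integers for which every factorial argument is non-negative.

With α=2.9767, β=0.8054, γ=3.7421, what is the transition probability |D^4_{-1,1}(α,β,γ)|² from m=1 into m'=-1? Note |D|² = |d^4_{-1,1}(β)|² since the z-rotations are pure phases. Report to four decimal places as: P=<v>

First d^4_{-1,1}(β=0.8054), then the phase factors e^{-i(-1)α} and e^{-i(1)γ}:
c=cos(0.8054/2)=0.920006, s=sin(0.8054/2)=0.391904; N=√[6·120·120·6]=720.000000
Admissible k: 2..5 (factorial args all ≥0)
  k=2: (−1)^0·720.0000/(72)·0.9200^6·0.3919^2 = +0.931330
  k=3: (−1)^1·720.0000/(24)·0.9200^4·0.3919^4 = -0.506993
  k=4: (−1)^2·720.0000/(48)·0.9200^2·0.3919^6 = +0.045999
  k=5: (−1)^3·720.0000/(720)·0.9200^0·0.3919^8 = -0.000556
d^4_{-1,1}(0.8054) = +0.931330 -0.506993 +0.045999 -0.000556 = +0.469779
|D^4_{-1,1}|² = |d^4_{-1,1}(β)|² = (+0.469779)² = 0.220692 (the z-rotation phases have unit modulus)

P=0.2207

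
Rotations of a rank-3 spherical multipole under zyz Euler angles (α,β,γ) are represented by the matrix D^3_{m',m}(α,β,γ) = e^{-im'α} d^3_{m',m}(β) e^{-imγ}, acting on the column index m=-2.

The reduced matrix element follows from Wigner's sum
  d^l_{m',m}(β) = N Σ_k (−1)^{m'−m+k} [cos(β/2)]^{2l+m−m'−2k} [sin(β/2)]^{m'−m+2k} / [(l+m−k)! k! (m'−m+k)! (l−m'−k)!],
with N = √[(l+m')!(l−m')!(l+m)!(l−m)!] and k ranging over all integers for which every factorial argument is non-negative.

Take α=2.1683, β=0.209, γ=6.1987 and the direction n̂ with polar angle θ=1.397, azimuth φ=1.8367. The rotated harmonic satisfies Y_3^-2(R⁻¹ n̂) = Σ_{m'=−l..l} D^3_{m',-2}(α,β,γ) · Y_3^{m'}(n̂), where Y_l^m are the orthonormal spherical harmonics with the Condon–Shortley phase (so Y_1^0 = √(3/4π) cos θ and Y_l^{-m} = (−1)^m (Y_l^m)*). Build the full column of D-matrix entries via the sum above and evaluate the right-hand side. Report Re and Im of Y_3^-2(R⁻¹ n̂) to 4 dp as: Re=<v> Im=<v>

Re=0.2770 Im=0.1636

Need the full column D^3_{m',-2} for m'=−3..3 at α=2.1683, β=0.209, γ=6.1987.
cos(β/2)=0.994545, sin(β/2)=0.104310
d^3_{-3,-2}: single k=1 term ⇒ +0.248613;  D = +0.248267+0.013107i
d^3_{-2,-2}: k∈[0..1] ⇒ +0.967712 -0.053225 = +0.914487;  D = -0.473899-0.782117i
d^3_{-1,-2}: k∈[0..1] ⇒ -0.320957 +0.007061 = -0.313896;  D = +0.130435-0.285513i
d^3_{0,-2}: k∈[0..1] ⇒ +0.058305 -0.000641 = +0.057664;  D = +0.056843-0.009697i
d^3_{1,-2}: k∈[0..1] ⇒ -0.007061 +0.000039 = -0.007022;  D = +0.004871+0.005059i
d^3_{2,-2}: k∈[0..1] ⇒ +0.000585 -0.000001 = +0.000584;  D = -0.000120+0.000572i
d^3_{3,-2}: single k=0 term ⇒ -0.000030;  D = -0.000028+0.000011i
Y_3^{m'}(θ=1.397,φ=1.8367) and Σ D·Y over m':
  (+0.2483+0.0131i)·(+0.2853+0.2784i)  (-0.4739-0.7821i)·(-0.1478+0.0869i)  (+0.1304-0.2855i)·(+0.0711+0.2612i)  (+0.0568-0.0097i)·(-0.1839+0.0000i)  (+0.0049+0.0051i)·(-0.0711+0.2612i)  (-0.0001+0.0006i)·(-0.1478-0.0869i)  (-0.0000+0.0000i)·(-0.2853+0.2784i)
Y_3^-2(R⁻¹ n̂) = +0.277015+0.163596i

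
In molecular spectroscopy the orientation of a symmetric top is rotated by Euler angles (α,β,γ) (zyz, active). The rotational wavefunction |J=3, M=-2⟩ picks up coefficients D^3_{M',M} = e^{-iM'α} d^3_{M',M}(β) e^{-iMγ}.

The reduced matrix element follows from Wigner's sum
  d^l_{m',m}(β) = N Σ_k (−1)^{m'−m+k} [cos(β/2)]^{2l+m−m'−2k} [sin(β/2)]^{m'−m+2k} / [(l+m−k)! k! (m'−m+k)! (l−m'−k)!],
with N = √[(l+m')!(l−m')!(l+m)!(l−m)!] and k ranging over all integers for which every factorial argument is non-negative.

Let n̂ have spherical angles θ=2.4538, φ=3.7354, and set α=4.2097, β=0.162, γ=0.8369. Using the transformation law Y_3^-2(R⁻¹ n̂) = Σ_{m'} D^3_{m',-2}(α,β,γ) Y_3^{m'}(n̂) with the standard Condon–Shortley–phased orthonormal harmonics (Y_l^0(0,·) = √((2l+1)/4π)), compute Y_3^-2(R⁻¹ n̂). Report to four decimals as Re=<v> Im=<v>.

Re=0.2968 Im=-0.2322

Need the full column D^3_{m',-2} for m'=−3..3 at α=4.2097, β=0.162, γ=0.8369.
cos(β/2)=0.996721, sin(β/2)=0.080911
d^3_{-3,-2}: single k=1 term ⇒ +0.194964;  D = -0.032164+0.192292i
d^3_{-2,-2}: k∈[0..1] ⇒ +0.980488 -0.032306 = +0.948182;  D = -0.744134-0.587634i
d^3_{-1,-2}: k∈[0..1] ⇒ -0.251697 +0.003317 = -0.248380;  D = -0.228804+0.096652i
d^3_{0,-2}: k∈[0..1] ⇒ +0.035390 -0.000233 = +0.035156;  D = -0.003615+0.034970i
d^3_{1,-2}: k∈[0..1] ⇒ -0.003317 +0.000011 = -0.003306;  D = +0.002718+0.001882i
d^3_{2,-2}: k∈[0..1] ⇒ +0.000213 -0.000000 = +0.000213;  D = +0.000190-0.000095i
d^3_{3,-2}: single k=0 term ⇒ -0.000008;  D = +0.000000-0.000008i
Y_3^{m'}(θ=2.4538,φ=3.7354) and Σ D·Y over m':
  (-0.0322+0.1923i)·(+0.0223+0.1044i)  (-0.7441-0.5876i)·(-0.1190+0.2952i)  (-0.2288+0.0967i)·(-0.3375+0.2279i)  (-0.0036+0.0350i)·(+0.0043+0.0000i)  (+0.0027+0.0019i)·(+0.3375+0.2279i)  (+0.0002-0.0001i)·(-0.1190-0.2952i)  (+0.0000-0.0000i)·(-0.0223+0.1044i)
Y_3^-2(R⁻¹ n̂) = +0.296817-0.232181i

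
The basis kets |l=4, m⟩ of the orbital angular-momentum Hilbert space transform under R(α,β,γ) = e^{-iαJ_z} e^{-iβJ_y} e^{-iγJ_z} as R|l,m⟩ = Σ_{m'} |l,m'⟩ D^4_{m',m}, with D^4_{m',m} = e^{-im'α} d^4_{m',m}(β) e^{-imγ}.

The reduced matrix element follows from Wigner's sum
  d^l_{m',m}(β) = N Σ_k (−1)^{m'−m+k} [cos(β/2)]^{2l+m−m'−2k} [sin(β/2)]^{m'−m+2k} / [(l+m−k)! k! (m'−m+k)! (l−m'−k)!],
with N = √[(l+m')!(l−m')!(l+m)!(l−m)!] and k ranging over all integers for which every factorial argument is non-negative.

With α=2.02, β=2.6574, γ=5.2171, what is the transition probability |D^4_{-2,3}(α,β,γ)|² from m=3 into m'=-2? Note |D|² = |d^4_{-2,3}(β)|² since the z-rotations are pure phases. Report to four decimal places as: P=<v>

P=0.3549

Split into d^4_{-2,3}(β=2.6574) × two z-phases.
With c≡cos(β/2)=0.239738 and s≡sin(β/2)=0.970838, N=[2·720·5040·1]^{1/2}=2693.993318
The bounds max(0,m−m')=5 and min(l+m,l−m')=6 give 2 terms
  k=5: (−1)^0·2693.9933/(240)·0.2397^3·0.9708^5 = +0.133392
  k=6: (−1)^1·2693.9933/(720)·0.2397^1·0.9708^7 = -0.729168
d^4_{-2,3}(2.6574) = +0.133392 -0.729168 = -0.595775
|D^4_{-2,3}|² = |d^4_{-2,3}(β)|² = (-0.595775)² = 0.354948 (the z-rotation phases have unit modulus)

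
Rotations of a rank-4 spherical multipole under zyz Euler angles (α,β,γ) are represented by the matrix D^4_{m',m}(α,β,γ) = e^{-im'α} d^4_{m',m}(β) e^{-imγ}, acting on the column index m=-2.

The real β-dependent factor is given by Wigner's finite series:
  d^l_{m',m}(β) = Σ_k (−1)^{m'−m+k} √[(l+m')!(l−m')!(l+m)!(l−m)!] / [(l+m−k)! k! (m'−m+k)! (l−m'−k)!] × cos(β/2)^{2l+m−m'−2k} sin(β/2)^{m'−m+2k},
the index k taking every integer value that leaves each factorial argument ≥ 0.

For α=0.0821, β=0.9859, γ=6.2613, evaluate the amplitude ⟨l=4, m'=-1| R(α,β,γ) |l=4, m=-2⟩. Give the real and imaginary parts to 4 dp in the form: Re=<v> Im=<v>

Re=0.1365 Im=0.0052

D^4_{-1,-2}(0.0821,0.9859,6.2613) = e^{-i·-1·0.0821}·d^4_{-1,-2}(0.9859)·e^{-i·-2·6.2613}. Compute d first:
c=cos(0.9859/2)=0.880941, s=sin(0.9859/2)=0.473227; N=√[6·120·2·720]=1018.233765
k: max(0,(-2)−(-1))=0 … min(4+(-2),4−(-1))=2
  k=0: (−1)^1·1018.2338/(240)·0.8809^7·0.4732^1 = -0.826670
  k=1: (−1)^2·1018.2338/(48)·0.8809^5·0.4732^3 = +1.192744
  k=2: (−1)^3·1018.2338/(72)·0.8809^3·0.4732^5 = -0.229457
d^4_{-1,-2}(0.9859) = -0.826670 +1.192744 -0.229457 = +0.136617
Attach z-rotation phases: D = e^{-i(-1)(0.0821)}·(+0.136617)·e^{-i(-2)(6.2613)} = +0.136517+0.005235i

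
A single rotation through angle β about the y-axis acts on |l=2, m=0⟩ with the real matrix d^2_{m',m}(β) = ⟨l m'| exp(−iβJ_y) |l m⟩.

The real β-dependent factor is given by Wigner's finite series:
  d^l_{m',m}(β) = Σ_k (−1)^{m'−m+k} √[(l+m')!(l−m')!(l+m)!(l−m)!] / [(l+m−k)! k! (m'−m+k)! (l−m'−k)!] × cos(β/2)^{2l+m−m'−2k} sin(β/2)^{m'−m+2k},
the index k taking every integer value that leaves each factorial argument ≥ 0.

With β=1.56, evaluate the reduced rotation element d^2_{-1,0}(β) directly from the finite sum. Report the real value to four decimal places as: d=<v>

d=0.0132

d^2_{-1,0}(β=1.56) via Wigner's sum:
Half-angle: c=0.710914, s=0.703279. N=√(1·6·2·2)=4.898979
k: max(0,(0)−(-1))=1 … min(2+(0),2−(-1))=2
  k=1: (−1)^0·4.8990/(2)·0.7109^3·0.7033^1 = +0.618948
  k=2: (−1)^1·4.8990/(2)·0.7109^1·0.7033^3 = -0.605726
d^2_{-1,0}(1.56) = +0.618948 -0.605726 = +0.013222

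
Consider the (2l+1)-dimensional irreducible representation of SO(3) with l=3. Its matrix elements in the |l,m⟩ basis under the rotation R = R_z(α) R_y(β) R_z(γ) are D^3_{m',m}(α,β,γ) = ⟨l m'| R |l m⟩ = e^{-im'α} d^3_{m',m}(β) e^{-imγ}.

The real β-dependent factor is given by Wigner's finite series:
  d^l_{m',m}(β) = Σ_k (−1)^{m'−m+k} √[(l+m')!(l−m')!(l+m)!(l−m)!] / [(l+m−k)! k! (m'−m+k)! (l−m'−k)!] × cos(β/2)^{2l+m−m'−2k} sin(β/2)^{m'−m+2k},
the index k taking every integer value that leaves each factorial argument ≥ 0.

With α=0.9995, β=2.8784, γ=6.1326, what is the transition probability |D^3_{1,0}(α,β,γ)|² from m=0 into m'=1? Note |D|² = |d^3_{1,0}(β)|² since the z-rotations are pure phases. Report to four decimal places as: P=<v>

P=0.1702

D^3_{1,0}(0.9995,2.8784,6.1326) = e^{-i·1·0.9995}·d^3_{1,0}(2.8784)·e^{-i·0·6.1326}. Compute d first:
Half-angle: c=0.131217, s=0.991354. N=√(24·2·6·6)=41.569219
k∈{0,1,2} keeps every argument non-negative
  k=0: (−1)^1·41.5692/(12)·0.1312^5·0.9914^1 = -0.000134
  k=1: (−1)^2·41.5692/(4)·0.1312^3·0.9914^3 = +0.022875
  k=2: (−1)^3·41.5692/(12)·0.1312^1·0.9914^5 = -0.435235
d^3_{1,0}(2.8784) = -0.000134 +0.022875 -0.435235 = -0.412493
|D^3_{1,0}|² = |d^3_{1,0}(β)|² = (-0.412493)² = 0.170150 (the z-rotation phases have unit modulus)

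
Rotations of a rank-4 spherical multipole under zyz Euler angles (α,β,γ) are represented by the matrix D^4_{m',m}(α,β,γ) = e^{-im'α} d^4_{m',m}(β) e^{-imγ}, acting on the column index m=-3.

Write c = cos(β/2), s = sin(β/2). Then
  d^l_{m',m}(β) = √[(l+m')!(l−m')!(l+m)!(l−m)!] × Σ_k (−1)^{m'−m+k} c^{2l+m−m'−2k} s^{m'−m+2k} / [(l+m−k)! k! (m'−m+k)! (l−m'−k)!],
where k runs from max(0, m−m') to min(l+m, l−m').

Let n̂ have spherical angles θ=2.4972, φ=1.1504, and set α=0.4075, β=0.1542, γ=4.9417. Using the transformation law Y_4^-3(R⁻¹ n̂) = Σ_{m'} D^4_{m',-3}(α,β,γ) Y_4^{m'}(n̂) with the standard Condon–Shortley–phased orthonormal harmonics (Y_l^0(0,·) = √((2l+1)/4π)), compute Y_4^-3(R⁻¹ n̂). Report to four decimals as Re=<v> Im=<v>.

Need the full column D^4_{m',-3} for m'=−4..4 at α=0.4075, β=0.1542, γ=4.9417.
cos(β/2)=0.997029, sin(β/2)=0.077024
d^4_{-4,-3}: single k=1 term ⇒ +0.213366;  D = -0.156533-0.144991i
d^4_{-3,-3}: k∈[0..1] ⇒ +0.976480 -0.040794 = +0.935686;  D = -0.882236-0.311719i
d^4_{-2,-3}: k∈[0..1] ⇒ -0.282256 +0.005054 = -0.277203;  D = +0.276565-0.018797i
d^4_{-1,-3}: k∈[0..1] ⇒ +0.046256 -0.000460 = +0.045796;  D = -0.040718+0.020959i
d^4_{0,-3}: k∈[0..1] ⇒ -0.005327 +0.000032 = -0.005295;  D = +0.003362-0.004091i
d^4_{1,-3}: k∈[0..1] ⇒ +0.000460 -0.000002 = +0.000458;  D = -0.000127+0.000441i
d^4_{2,-3}: k∈[0..1] ⇒ -0.000030 +0.000000 = -0.000030;  D = -0.000004-0.000030i
d^4_{3,-3}: k∈[0..1] ⇒ +0.000001 -0.000000 = +0.000001;  D = +0.000001+0.000001i
d^4_{4,-3}: single k=0 term ⇒ -0.000000;  D = -0.000000-0.000000i
Y_4^{m'}(θ=2.4972,φ=1.1504) and Σ D·Y over m':
  (-0.1565-0.1450i)·(-0.0064+0.0573i)  (-0.8822-0.3117i)·(+0.2066-0.0661i)  (+0.2766-0.0188i)·(-0.2797-0.3125i)  (-0.0407+0.0210i)·(-0.1367+0.3057i)  (+0.0034-0.0041i)·(-0.1985+0.0000i)  (-0.0001+0.0004i)·(+0.1367+0.3057i)  (-0.0000-0.0000i)·(-0.2797+0.3125i)  (+0.0000+0.0000i)·(-0.2066-0.0661i)  (-0.0000-0.0000i)·(-0.0064-0.0573i)
Y_4^-3(R⁻¹ n̂) = -0.278443-0.109777i

Re=-0.2784 Im=-0.1098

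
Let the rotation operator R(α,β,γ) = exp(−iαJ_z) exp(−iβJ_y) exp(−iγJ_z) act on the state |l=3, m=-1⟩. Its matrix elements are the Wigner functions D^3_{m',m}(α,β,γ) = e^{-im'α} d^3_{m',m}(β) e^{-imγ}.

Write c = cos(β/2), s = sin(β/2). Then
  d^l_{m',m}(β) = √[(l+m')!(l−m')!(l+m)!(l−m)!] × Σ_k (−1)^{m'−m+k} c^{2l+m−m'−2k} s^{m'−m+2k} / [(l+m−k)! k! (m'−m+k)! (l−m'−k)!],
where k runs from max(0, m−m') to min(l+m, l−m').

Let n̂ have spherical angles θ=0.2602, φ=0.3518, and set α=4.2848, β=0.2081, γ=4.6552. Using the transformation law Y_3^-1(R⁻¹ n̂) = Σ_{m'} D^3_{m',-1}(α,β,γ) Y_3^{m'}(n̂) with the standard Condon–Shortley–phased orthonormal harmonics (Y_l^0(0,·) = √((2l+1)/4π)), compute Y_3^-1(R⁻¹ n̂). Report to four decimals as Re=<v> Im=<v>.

Need the full column D^3_{m',-1} for m'=−3..3 at α=4.2848, β=0.2081, γ=4.6552.
cos(β/2)=0.994592, sin(β/2)=0.103862
d^3_{-3,-1}: single k=2 term ⇒ +0.040883;  D = +0.009354-0.039798i
d^3_{-2,-1}: k∈[1..2] ⇒ +0.319656 -0.006972 = +0.312684;  D = +0.247319+0.191324i
d^3_{-1,-1}: k∈[0..2] ⇒ +0.967986 -0.084447 +0.000691 = +0.884229;  D = -0.782347+0.412061i
d^3_{0,-1}: k∈[0..2] ⇒ -0.350165 +0.011456 -0.000042 = -0.338751;  D = +0.019362+0.338197i
d^3_{1,-1}: k∈[0..2] ⇒ +0.063335 -0.000921 +0.000001 = +0.062416;  D = +0.058183+0.022594i
d^3_{2,-1}: k∈[0..1] ⇒ -0.006972 +0.000038 = -0.006934;  D = +0.004964-0.004841i
d^3_{3,-1}: single k=0 term ⇒ +0.000446;  D = -0.000151-0.000420i
Y_3^{m'}(θ=0.2602,φ=0.3518) and Σ D·Y over m':
  (+0.0094-0.0398i)·(+0.0035-0.0062i)  (+0.2473+0.1913i)·(+0.0498-0.0423i)  (-0.7823+0.4121i)·(+0.2864-0.1051i)  (+0.0194+0.3382i)·(+0.6019+0.0000i)  (+0.0582+0.0226i)·(-0.2864-0.1051i)  (+0.0050-0.0048i)·(+0.0498+0.0423i)  (-0.0002-0.0004i)·(-0.0035-0.0062i)
Y_3^-1(R⁻¹ n̂) = -0.162711+0.390069i

Re=-0.1627 Im=0.3901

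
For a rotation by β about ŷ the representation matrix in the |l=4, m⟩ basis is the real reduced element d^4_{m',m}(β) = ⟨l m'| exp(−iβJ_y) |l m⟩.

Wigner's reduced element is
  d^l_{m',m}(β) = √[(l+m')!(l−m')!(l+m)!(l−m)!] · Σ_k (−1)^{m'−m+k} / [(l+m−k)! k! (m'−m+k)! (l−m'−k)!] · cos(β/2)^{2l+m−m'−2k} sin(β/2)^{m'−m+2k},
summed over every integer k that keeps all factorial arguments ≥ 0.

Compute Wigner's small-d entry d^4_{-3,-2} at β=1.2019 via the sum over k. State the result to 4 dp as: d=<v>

d^4_{-3,-2}(β=1.2019) via Wigner's sum:
Half-angle: c=0.824799, s=0.565426. N=√(1·5040·2·720)=2693.993318
Admissible k: 1..2 (factorial args all ≥0)
  k=1: (−1)^0·2693.9933/(720)·0.8248^7·0.5654^1 = +0.549384
  k=2: (−1)^1·2693.9933/(240)·0.8248^5·0.5654^3 = -0.774557
d^4_{-3,-2}(1.2019) = +0.549384 -0.774557 = -0.225173

d=-0.2252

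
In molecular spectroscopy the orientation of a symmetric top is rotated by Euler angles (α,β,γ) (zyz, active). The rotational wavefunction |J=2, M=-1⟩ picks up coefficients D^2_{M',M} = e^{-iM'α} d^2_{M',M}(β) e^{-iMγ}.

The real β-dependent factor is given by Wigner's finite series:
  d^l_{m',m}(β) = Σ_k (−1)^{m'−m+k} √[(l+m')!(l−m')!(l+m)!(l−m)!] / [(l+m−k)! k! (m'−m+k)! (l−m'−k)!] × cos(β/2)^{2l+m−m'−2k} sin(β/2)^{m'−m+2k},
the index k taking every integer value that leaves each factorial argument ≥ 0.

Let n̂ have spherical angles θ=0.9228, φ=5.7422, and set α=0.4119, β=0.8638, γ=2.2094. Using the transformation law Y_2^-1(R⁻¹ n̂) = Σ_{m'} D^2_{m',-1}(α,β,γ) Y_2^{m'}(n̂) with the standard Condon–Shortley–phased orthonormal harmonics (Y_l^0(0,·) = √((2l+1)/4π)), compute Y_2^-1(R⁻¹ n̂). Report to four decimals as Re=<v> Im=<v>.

Need the full column D^2_{m',-1} for m'=−2..2 at α=0.4119, β=0.8638, γ=2.2094.
cos(β/2)=0.908172, sin(β/2)=0.418597
d^2_{-2,-1}: single k=1 term ⇒ +0.627091;  D = -0.623411+0.067839i
d^2_{-1,-1}: k∈[0..1] ⇒ +0.680256 -0.433561 = +0.246696;  D = -0.214051+0.122641i
d^2_{0,-1}: k∈[0..1] ⇒ -0.768027 +0.163167 = -0.604860;  D = +0.360542-0.485659i
d^2_{1,-1}: k∈[0..1] ⇒ +0.433561 -0.030703 = +0.402857;  D = -0.090549+0.392549i
d^2_{2,-1}: single k=0 term ⇒ -0.133225;  D = -0.024532-0.130947i
Y_2^{m'}(θ=0.9228,φ=5.7422) and Σ D·Y over m':
  (-0.6234+0.0678i)·(+0.1153+0.2168i)  (-0.2141+0.1226i)·(+0.3187+0.1915i)  (+0.3605-0.4857i)·(+0.0293+0.0000i)  (-0.0905+0.3925i)·(-0.3187+0.1915i)  (-0.0245-0.1309i)·(+0.1153-0.2168i)
Y_2^-1(R⁻¹ n̂) = -0.245233-0.295683i

Re=-0.2452 Im=-0.2957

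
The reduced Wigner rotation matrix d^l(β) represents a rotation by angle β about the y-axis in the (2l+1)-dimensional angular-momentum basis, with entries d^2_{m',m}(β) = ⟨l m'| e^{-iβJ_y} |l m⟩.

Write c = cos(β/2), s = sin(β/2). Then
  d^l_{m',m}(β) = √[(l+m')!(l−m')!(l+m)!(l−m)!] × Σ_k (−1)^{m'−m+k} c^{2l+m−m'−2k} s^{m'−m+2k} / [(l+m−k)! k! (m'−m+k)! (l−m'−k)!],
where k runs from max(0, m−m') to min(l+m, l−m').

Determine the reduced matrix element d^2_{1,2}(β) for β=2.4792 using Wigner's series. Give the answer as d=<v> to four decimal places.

d^2_{1,2}(β=2.4792) via Wigner's sum:
c=cos(2.4792/2)=0.325175, s=sin(2.4792/2)=0.945654; N=√[6·1·24·1]=12.000000
The bounds max(0,m−m')=1 and min(l+m,l−m')=1 give 1 term
  k=1: (−1)^0·12.0000/(6)·0.3252^3·0.9457^1 = +0.065030
d^2_{1,2}(2.4792) = +0.065030

d=0.0650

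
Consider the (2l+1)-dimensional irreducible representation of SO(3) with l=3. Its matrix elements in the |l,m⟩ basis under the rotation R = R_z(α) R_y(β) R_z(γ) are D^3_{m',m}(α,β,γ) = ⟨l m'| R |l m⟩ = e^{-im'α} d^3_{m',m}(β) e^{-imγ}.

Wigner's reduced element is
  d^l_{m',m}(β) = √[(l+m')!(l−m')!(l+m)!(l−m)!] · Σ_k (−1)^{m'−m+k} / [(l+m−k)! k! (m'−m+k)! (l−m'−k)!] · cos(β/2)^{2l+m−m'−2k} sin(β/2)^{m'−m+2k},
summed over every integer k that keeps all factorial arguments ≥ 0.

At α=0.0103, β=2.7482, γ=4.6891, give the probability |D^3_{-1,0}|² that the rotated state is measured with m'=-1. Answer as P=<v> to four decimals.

P=0.2938

D^3_{-1,0}(0.0103,2.7482,4.6891) = e^{-i·-1·0.0103}·d^3_{-1,0}(2.7482)·e^{-i·0·4.6891}. Compute d first:
Half-angle: c=0.195430, s=0.980718. N=√(2·24·6·6)=41.569219
The bounds max(0,m−m')=1 and min(l+m,l−m')=3 give 3 terms
  k=1: (−1)^0·41.5692/(12)·0.1954^5·0.9807^1 = +0.000968
  k=2: (−1)^1·41.5692/(4)·0.1954^3·0.9807^3 = -0.073168
  k=3: (−1)^2·41.5692/(12)·0.1954^1·0.9807^5 = +0.614190
d^3_{-1,0}(2.7482) = +0.000968 -0.073168 +0.614190 = +0.541990
|D^3_{-1,0}|² = |d^3_{-1,0}(β)|² = (+0.541990)² = 0.293754 (the z-rotation phases have unit modulus)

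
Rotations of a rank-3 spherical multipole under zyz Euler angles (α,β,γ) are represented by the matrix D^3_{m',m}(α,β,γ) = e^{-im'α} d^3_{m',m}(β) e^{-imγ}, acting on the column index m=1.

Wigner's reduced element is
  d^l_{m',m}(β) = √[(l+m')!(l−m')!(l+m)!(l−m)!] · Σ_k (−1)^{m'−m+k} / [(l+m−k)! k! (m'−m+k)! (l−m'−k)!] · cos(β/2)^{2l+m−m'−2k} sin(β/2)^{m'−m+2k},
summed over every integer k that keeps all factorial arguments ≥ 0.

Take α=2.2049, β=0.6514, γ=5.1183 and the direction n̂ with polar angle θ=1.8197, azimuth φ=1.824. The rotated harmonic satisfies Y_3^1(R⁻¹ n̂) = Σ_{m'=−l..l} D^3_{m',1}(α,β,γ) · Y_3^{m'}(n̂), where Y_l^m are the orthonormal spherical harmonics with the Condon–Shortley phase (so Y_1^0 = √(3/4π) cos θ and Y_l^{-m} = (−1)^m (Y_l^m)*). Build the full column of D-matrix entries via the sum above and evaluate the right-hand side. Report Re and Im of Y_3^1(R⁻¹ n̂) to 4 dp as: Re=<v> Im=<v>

Need the full column D^3_{m',1} for m'=−3..3 at α=2.2049, β=0.6514, γ=5.1183.
cos(β/2)=0.947427, sin(β/2)=0.319972
d^3_{-3,1}: single k=4 term ⇒ +0.036441;  D = +0.002709+0.036340i
d^3_{-2,1}: k∈[3..4] ⇒ +0.176199 -0.010049 = +0.166150;  D = +0.126164-0.108113i
d^3_{-1,1}: k∈[2..4] ⇒ +0.494947 -0.075271 +0.001073 = +0.420748;  D = -0.409841-0.095181i
d^3_{0,1}: k∈[1..3] ⇒ +0.846119 -0.289524 +0.011008 = +0.567602;  D = +0.224121+0.521481i
d^3_{1,1}: k∈[0..2] ⇒ +0.723227 -0.659929 +0.056454 = +0.119751;  D = +0.060619-0.103275i
d^3_{2,1}: k∈[0..1] ⇒ -0.772397 +0.176199 = -0.596198;  D = +0.593019-0.061491i
d^3_{3,1}: single k=0 term ⇒ +0.319487;  D = +0.214818+0.236485i
Y_3^{m'}(θ=1.8197,φ=1.824) and Σ D·Y over m':
  (+0.0027+0.0363i)·(+0.2616+0.2754i)  (+0.1262-0.1081i)·(+0.2068-0.1147i)  (-0.4098-0.0952i)·(+0.0547+0.2112i)  (+0.2241+0.5215i)·(+0.2479+0.0000i)  (+0.0606-0.1033i)·(-0.0547+0.2112i)  (+0.5930-0.0615i)·(+0.2068+0.1147i)  (+0.2148+0.2365i)·(-0.2616+0.2754i)
Y_3^1(R⁻¹ n̂) = +0.084523+0.081983i

Re=0.0845 Im=0.0820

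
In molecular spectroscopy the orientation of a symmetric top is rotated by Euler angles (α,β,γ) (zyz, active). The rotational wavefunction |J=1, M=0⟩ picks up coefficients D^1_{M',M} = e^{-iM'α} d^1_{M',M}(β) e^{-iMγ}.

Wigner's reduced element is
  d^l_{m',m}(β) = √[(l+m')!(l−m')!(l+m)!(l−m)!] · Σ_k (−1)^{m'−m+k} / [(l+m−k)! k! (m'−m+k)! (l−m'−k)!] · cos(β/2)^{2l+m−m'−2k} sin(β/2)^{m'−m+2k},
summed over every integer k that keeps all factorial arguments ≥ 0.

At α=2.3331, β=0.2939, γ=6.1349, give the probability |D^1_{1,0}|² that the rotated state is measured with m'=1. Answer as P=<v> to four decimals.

P=0.0420

D^1_{1,0}(2.3331,0.2939,6.1349) = e^{-i·1·2.3331}·d^1_{1,0}(0.2939)·e^{-i·0·6.1349}. Compute d first:
c=cos(0.2939/2)=0.989222, s=sin(0.2939/2)=0.146422; N=√[2·1·1·1]=1.414214
k∈{0} keeps every argument non-negative
  k=0: (−1)^1·1.4142/(1)·0.9892^1·0.1464^1 = -0.204840
d^1_{1,0}(0.2939) = -0.204840
|D^1_{1,0}|² = |d^1_{1,0}(β)|² = (-0.204840)² = 0.041959 (the z-rotation phases have unit modulus)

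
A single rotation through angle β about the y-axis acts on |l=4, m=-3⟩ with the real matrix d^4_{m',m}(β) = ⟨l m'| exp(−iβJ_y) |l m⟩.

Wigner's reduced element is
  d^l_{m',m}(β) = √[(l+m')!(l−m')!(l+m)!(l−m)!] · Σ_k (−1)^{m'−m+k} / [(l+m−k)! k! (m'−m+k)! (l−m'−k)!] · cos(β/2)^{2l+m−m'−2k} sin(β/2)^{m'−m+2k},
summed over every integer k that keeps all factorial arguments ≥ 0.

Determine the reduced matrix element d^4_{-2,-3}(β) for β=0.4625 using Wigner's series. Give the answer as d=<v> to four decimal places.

d^4_{-2,-3}(β=0.4625) via Wigner's sum:
Half-angle: c=0.973381, s=0.229194. N=√(2·720·1·5040)=2693.993318
Admissible k: 0..1 (factorial args all ≥0)
  k=0: (−1)^1·2693.9933/(720)·0.9734^7·0.2292^1 = -0.709982
  k=1: (−1)^2·2693.9933/(240)·0.9734^5·0.2292^3 = +0.118089
d^4_{-2,-3}(0.4625) = -0.709982 +0.118089 = -0.591892

d=-0.5919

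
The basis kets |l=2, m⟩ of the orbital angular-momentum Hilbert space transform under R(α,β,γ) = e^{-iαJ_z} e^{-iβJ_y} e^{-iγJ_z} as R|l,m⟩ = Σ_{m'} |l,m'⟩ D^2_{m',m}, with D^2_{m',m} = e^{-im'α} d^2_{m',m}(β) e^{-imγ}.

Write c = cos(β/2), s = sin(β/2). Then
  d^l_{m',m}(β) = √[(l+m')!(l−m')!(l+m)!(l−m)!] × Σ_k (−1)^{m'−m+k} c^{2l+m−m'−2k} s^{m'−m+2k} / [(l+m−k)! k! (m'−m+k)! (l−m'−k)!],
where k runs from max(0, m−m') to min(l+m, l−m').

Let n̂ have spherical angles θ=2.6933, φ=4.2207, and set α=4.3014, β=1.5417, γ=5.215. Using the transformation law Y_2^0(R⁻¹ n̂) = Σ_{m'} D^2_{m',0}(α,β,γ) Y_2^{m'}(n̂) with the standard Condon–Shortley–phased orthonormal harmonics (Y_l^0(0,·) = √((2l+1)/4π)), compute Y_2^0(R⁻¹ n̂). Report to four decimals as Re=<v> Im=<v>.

Re=-0.1597 Im=0.0000

Need the full column D^2_{m',0} for m'=−2..2 at α=4.3014, β=1.5417, γ=5.215.
cos(β/2)=0.717319, sin(β/2)=0.696745
d^2_{-2,0}: single k=2 term ⇒ +0.611854;  D = -0.416534+0.448179i
d^2_{-1,0}: k∈[1..2] ⇒ +0.629921 -0.594306 = +0.035615;  D = -0.014229-0.032650i
d^2_{0,0}: k∈[0..2] ⇒ +0.264758 -0.999154 +0.235665 = -0.498730;  D = -0.498730+0.000000i
d^2_{1,0}: k∈[0..1] ⇒ -0.629921 +0.594306 = -0.035615;  D = +0.014229-0.032650i
d^2_{2,0}: single k=0 term ⇒ +0.611854;  D = -0.416534-0.448179i
Y_2^{m'}(θ=2.6933,φ=4.2207) and Σ D·Y over m':
  (-0.4165+0.4482i)·(-0.0402-0.0604i)  (-0.0142-0.0326i)·(+0.1425-0.2660i)  (-0.4987+0.0000i)·(+0.4530+0.0000i)  (+0.0142-0.0326i)·(-0.1425-0.2660i)  (-0.4165-0.4482i)·(-0.0402+0.0604i)
Y_2^0(R⁻¹ n̂) = -0.159722+0.000000i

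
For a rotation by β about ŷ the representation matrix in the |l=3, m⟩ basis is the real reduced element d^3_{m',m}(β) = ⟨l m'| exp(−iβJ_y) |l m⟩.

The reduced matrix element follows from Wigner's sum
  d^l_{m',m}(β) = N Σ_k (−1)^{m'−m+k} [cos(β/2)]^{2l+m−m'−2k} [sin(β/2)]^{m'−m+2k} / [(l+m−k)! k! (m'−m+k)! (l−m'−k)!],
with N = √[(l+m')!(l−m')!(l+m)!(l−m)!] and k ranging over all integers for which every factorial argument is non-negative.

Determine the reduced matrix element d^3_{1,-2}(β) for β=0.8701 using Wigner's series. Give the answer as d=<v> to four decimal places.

d=-0.3150

d^3_{1,-2}(β=0.8701) via Wigner's sum:
c=cos(0.8701/2)=0.906849, s=sin(0.8701/2)=0.421456; N=√[24·2·1·120]=75.894664
k∈{0,1} keeps every argument non-negative
  k=0: (−1)^3·75.8947/(12)·0.9068^3·0.4215^3 = -0.353094
  k=1: (−1)^4·75.8947/(24)·0.9068^1·0.4215^5 = +0.038132
d^3_{1,-2}(0.8701) = -0.353094 +0.038132 = -0.314962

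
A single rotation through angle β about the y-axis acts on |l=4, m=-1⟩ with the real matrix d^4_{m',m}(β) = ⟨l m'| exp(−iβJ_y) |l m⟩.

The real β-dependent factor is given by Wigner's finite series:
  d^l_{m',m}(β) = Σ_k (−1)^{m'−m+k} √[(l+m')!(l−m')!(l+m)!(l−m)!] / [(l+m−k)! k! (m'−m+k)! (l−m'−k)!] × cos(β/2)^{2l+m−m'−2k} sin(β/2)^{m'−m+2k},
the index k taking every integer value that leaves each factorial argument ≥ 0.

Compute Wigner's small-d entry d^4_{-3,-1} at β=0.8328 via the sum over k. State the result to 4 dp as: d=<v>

d^4_{-3,-1}(β=0.8328) via Wigner's sum:
Half-angle: c=0.914551, s=0.404471. N=√(1·5040·6·120)=1904.940944
Admissible k: 2..3 (factorial args all ≥0)
  k=2: (−1)^0·1904.9409/(240)·0.9146^6·0.4045^2 = +0.759787
  k=3: (−1)^1·1904.9409/(144)·0.9146^4·0.4045^4 = -0.247685
d^4_{-3,-1}(0.8328) = +0.759787 -0.247685 = +0.512102

d=0.5121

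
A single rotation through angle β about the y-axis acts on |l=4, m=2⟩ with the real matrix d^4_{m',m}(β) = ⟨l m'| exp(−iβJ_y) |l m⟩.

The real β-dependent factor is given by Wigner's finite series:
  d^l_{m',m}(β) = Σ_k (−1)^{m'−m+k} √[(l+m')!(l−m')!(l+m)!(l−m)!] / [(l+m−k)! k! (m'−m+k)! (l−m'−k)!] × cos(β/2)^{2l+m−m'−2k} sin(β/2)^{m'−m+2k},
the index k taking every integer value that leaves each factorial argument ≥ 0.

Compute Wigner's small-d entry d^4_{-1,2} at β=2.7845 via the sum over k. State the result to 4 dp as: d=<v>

d^4_{-1,2}(β=2.7845) via Wigner's sum:
Half-angle: c=0.177599, s=0.984103. N=√(6·120·720·2)=1018.233765
k∈{3,4,5} keeps every argument non-negative
  k=3: (−1)^0·1018.2338/(72)·0.1776^5·0.9841^3 = +0.002381
  k=4: (−1)^1·1018.2338/(48)·0.1776^3·0.9841^5 = -0.109681
  k=5: (−1)^2·1018.2338/(240)·0.1776^1·0.9841^7 = +0.673536
d^4_{-1,2}(2.7845) = +0.002381 -0.109681 +0.673536 = +0.566236

d=0.5662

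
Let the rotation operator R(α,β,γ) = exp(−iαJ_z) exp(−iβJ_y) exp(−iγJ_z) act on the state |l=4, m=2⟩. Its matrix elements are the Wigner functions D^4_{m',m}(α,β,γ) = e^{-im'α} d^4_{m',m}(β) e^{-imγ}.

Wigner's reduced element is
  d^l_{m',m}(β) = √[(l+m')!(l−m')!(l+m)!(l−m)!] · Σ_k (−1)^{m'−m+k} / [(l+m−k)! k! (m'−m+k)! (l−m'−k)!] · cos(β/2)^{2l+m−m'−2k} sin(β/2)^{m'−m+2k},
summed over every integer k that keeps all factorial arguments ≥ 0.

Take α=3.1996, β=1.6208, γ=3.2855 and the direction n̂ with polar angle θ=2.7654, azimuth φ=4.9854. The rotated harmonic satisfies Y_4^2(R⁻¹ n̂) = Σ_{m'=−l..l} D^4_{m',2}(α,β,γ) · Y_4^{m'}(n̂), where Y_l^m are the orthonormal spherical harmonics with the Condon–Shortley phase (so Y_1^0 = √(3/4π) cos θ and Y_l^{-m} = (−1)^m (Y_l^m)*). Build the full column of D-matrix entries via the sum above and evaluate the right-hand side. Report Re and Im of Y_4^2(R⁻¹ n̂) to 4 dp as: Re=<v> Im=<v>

Need the full column D^4_{m',2} for m'=−4..4 at α=3.1996, β=1.6208, γ=3.2855.
cos(β/2)=0.689209, sin(β/2)=0.724563
d^4_{-4,2}: single k=6 term ⇒ +0.363695;  D = +0.363129-0.020278i
d^4_{-3,2}: k∈[5..6] ⇒ +0.733868 -0.270363 = +0.463505;  D = -0.460507+0.052630i
d^4_{-2,2}: k∈[4..6] ⇒ +0.932822 -0.824782 +0.075964 = +0.184003;  D = +0.181295-0.031457i
d^4_{-1,2}: k∈[3..5] ⇒ +0.836560 -1.386880 +0.306563 = -0.243758;  D = +0.237349-0.055526i
d^4_{0,2}: k∈[2..4] ⇒ +0.533799 -1.573248 +0.652048 = -0.387402;  D = -0.371467+0.109967i
d^4_{1,2}: k∈[1..3] ⇒ +0.227074 -1.254840 +0.924587 = -0.103179;  D = +0.097070-0.034975i
d^4_{2,2}: k∈[0..2] ⇒ +0.050910 -0.675208 +0.932822 = +0.308524;  D = +0.283707-0.121232i
d^4_{3,2}: k∈[0..1] ⇒ -0.200260 +0.663999 = +0.463738;  D = -0.415155+0.206639i
d^4_{4,2}: single k=0 term ⇒ +0.297739;  D = +0.258407-0.147900i
Y_4^{m'}(θ=2.7654,φ=4.9854) and Σ D·Y over m':
  (+0.3631-0.0203i)·(+0.0037-0.0072i)  (-0.4605+0.0526i)·(+0.0422+0.0394i)  (+0.1813-0.0315i)·(-0.1951+0.1185i)  (+0.2373-0.0555i)·(-0.1332-0.4756i)  (-0.3715+0.1100i)·(+0.3426+0.0000i)  (+0.0971-0.0350i)·(+0.1332-0.4756i)  (+0.2837-0.1212i)·(-0.1951-0.1185i)  (-0.4152+0.2066i)·(-0.0422+0.0394i)  (+0.2584-0.1479i)·(+0.0037+0.0072i)
Y_4^2(R⁻¹ n̂) = -0.299246-0.143374i

Re=-0.2992 Im=-0.1434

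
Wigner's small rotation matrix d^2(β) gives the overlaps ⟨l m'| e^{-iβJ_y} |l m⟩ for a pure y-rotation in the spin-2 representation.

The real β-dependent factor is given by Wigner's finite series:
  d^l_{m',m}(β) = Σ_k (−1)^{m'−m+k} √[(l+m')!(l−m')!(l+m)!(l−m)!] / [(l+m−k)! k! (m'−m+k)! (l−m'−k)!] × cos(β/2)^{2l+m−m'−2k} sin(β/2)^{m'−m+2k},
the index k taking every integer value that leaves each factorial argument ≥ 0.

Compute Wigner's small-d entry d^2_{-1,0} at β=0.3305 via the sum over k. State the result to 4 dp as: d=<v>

d=0.3759

d^2_{-1,0}(β=0.3305) via Wigner's sum:
Half-angle: c=0.986377, s=0.164499. N=√(1·6·2·2)=4.898979
The bounds max(0,m−m')=1 and min(l+m,l−m')=2 give 2 terms
  k=1: (−1)^0·4.8990/(2)·0.9864^3·0.1645^1 = +0.386694
  k=2: (−1)^1·4.8990/(2)·0.9864^1·0.1645^3 = -0.010755
d^2_{-1,0}(0.3305) = +0.386694 -0.010755 = +0.375939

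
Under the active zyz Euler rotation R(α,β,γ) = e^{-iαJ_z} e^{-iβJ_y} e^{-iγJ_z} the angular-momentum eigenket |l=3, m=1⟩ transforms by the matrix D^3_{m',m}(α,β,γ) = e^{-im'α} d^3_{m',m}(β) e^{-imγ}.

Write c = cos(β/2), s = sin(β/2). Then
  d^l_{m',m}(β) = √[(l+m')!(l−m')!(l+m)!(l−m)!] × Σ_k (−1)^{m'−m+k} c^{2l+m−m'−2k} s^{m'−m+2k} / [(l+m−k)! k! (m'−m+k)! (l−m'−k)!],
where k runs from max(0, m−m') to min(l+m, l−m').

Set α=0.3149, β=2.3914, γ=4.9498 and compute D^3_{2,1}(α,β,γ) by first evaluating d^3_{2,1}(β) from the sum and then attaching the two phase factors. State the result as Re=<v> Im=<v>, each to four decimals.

Re=0.1762 Im=0.1495

Split into d^3_{2,1}(β=2.3914) × two z-phases.
Half-angle: c=0.366362, s=0.930472. N=√(120·1·24·2)=75.894664
k∈{0,1} keeps every argument non-negative
  k=0: (−1)^1·75.8947/(24)·0.3664^5·0.9305^1 = -0.019420
  k=1: (−1)^2·75.8947/(12)·0.3664^3·0.9305^3 = +0.250537
d^3_{2,1}(2.3914) = -0.019420 +0.250537 = +0.231117
D = (+0.808145-0.588983i)·(+0.231117)·(+0.235187+0.971950i) = +0.176233+0.149522i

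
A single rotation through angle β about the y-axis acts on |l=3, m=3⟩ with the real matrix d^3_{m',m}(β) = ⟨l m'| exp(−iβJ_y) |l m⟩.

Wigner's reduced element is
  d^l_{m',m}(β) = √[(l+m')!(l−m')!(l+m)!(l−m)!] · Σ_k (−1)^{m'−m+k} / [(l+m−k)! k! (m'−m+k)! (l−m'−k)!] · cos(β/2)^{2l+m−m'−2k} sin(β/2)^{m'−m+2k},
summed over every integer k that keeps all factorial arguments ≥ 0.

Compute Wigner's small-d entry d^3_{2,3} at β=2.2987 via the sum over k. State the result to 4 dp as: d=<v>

d^3_{2,3}(β=2.2987) via Wigner's sum:
c=cos(2.2987/2)=0.409081, s=sin(2.2987/2)=0.912498; N=√[120·1·720·1]=293.938769
The bounds max(0,m−m')=1 and min(l+m,l−m')=1 give 1 term
  k=1: (−1)^0·293.9388/(120)·0.4091^5·0.9125^1 = +0.025607
d^3_{2,3}(2.2987) = +0.025607

d=0.0256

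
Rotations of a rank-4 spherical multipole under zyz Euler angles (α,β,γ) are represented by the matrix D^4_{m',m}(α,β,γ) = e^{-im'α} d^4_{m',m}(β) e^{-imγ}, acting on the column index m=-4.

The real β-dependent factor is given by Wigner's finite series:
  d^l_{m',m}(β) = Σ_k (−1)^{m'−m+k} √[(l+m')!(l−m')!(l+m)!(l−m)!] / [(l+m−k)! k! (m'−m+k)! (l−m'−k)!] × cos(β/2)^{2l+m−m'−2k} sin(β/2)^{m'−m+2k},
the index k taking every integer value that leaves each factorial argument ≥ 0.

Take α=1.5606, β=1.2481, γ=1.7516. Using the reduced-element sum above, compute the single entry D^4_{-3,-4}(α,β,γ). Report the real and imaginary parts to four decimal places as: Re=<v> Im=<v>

First d^4_{-3,-4}(β=1.2481), then the phase factors e^{-i(-3)α} and e^{-i(-4)γ}:
c=cos(1.2481/2)=0.811519, s=sin(1.2481/2)=0.584327; N=√[1·5040·1·40320]=14255.272709
k: max(0,(-4)−(-3))=0 … min(4+(-4),4−(-3))=0
  k=0: (−1)^1·14255.2727/(5040)·0.8115^7·0.5843^1 = -0.383080
d^4_{-3,-4}(1.2481) = -0.383080
Phases: e^{-i·(-3)·1.5606}=-0.030584-0.999532i, e^{-i·(-4)·1.7516}=+0.749682+0.661798i ⇒ D=-0.244620+0.294808i

Re=-0.2446 Im=0.2948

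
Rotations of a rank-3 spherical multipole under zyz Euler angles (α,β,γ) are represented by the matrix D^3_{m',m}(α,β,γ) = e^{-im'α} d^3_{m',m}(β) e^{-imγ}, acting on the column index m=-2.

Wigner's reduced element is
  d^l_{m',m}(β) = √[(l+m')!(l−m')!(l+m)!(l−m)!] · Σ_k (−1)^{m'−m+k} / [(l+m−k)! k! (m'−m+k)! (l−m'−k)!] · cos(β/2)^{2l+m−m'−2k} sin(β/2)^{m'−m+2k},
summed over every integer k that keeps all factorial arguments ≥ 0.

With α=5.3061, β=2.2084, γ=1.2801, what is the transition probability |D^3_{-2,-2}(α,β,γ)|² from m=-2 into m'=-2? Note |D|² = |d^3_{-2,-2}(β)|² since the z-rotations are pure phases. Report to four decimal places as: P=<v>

Split into d^3_{-2,-2}(β=2.2084) × two z-phases.
c=cos(2.2084/2)=0.449849, s=sin(2.2084/2)=0.893105; N=√[1·120·1·120]=120.000000
k∈{0,1} keeps every argument non-negative
  k=0: (−1)^0·120.0000/(120)·0.4498^6·0.8931^0 = +0.008287
  k=1: (−1)^1·120.0000/(24)·0.4498^4·0.8931^2 = -0.163321
d^3_{-2,-2}(2.2084) = +0.008287 -0.163321 = -0.155034
|D^3_{-2,-2}|² = |d^3_{-2,-2}(β)|² = (-0.155034)² = 0.024036 (the z-rotation phases have unit modulus)

P=0.0240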